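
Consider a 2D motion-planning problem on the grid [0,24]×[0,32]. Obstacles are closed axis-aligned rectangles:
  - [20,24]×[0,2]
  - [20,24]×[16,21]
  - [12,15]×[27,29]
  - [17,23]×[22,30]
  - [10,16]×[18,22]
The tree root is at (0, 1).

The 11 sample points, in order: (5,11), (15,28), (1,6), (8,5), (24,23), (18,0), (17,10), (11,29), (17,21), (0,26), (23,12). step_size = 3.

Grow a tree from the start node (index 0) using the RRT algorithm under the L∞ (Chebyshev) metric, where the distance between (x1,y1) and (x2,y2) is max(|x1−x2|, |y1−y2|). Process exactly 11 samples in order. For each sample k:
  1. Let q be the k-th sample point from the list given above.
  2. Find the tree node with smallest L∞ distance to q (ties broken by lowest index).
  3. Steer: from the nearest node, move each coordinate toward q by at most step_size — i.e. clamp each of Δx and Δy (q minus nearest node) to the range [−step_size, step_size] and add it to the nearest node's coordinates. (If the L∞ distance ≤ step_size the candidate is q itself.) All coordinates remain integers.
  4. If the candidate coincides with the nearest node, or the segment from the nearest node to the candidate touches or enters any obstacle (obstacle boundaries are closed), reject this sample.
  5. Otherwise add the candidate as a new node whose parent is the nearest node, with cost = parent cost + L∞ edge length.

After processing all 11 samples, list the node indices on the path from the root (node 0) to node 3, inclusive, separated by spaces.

Path: 0 1 3

1. q=(5,11) nearest=0 d=10 new=(3,4) → add node 1 parent=0 cost=3
2. q=(15,28) nearest=1 d=24 new=(6,7) → add node 2 parent=1 cost=6
3. q=(1,6) nearest=1 d=2 new=(1,6) → add node 3 parent=1 cost=5
4. q=(8,5) nearest=2 d=2 new=(8,5) → add node 4 parent=2 cost=8
5. q=(24,23) nearest=2 d=18 new=(9,10) → add node 5 parent=2 cost=9
6. q=(18,0) nearest=4 d=10 new=(11,2) → add node 6 parent=4 cost=11
7. q=(17,10) nearest=5 d=8 new=(12,10) → add node 7 parent=5 cost=12
8. q=(11,29) nearest=5 d=19 new=(11,13) → add node 8 parent=5 cost=12
9. q=(17,21) nearest=8 d=8 new=(14,16) → add node 9 parent=8 cost=15
10. q=(0,26) nearest=8 d=13 new=(8,16) → add node 10 parent=8 cost=15
11. q=(23,12) nearest=9 d=9 new=(17,13) → add node 11 parent=9 cost=18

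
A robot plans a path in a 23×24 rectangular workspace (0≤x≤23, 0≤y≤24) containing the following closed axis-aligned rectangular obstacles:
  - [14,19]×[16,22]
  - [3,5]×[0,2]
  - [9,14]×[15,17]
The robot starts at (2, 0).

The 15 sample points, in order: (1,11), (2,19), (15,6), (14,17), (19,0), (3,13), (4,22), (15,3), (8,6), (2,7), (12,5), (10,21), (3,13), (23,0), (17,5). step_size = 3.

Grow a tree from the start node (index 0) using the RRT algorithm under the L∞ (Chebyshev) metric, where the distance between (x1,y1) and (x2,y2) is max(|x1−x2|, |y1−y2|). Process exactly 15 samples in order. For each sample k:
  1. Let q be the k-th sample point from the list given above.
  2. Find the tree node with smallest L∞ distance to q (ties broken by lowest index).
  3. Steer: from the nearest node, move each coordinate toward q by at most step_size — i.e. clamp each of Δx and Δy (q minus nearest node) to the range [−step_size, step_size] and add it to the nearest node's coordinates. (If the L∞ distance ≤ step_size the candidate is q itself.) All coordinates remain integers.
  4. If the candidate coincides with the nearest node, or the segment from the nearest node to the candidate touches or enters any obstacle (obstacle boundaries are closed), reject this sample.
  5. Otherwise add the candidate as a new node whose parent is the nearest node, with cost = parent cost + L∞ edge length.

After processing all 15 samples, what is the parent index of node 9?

1. q=(1,11) nearest=0 d=11 new=(1,3) → add node 1 parent=0 cost=3
2. q=(2,19) nearest=1 d=16 new=(2,6) → add node 2 parent=1 cost=6
3. q=(15,6) nearest=0 d=13 new=(5,3) → blocked by [3,5]×[0,2], reject
4. q=(14,17) nearest=2 d=12 new=(5,9) → add node 3 parent=2 cost=9
5. q=(19,0) nearest=3 d=14 new=(8,6) → add node 4 parent=3 cost=12
6. q=(3,13) nearest=3 d=4 new=(3,12) → add node 5 parent=3 cost=12
7. q=(4,22) nearest=5 d=10 new=(4,15) → add node 6 parent=5 cost=15
8. q=(15,3) nearest=4 d=7 new=(11,3) → add node 7 parent=4 cost=15
9. q=(8,6) nearest=4 d=0 → coincident, reject
10. q=(2,7) nearest=2 d=1 new=(2,7) → add node 8 parent=2 cost=7
11. q=(12,5) nearest=7 d=2 new=(12,5) → add node 9 parent=7 cost=17
12. q=(10,21) nearest=6 d=6 new=(7,18) → add node 10 parent=6 cost=18
13. q=(3,13) nearest=5 d=1 new=(3,13) → add node 11 parent=5 cost=13
14. q=(23,0) nearest=9 d=11 new=(15,2) → add node 12 parent=9 cost=20
15. q=(17,5) nearest=12 d=3 new=(17,5) → add node 13 parent=12 cost=23

Parent of node 9: 7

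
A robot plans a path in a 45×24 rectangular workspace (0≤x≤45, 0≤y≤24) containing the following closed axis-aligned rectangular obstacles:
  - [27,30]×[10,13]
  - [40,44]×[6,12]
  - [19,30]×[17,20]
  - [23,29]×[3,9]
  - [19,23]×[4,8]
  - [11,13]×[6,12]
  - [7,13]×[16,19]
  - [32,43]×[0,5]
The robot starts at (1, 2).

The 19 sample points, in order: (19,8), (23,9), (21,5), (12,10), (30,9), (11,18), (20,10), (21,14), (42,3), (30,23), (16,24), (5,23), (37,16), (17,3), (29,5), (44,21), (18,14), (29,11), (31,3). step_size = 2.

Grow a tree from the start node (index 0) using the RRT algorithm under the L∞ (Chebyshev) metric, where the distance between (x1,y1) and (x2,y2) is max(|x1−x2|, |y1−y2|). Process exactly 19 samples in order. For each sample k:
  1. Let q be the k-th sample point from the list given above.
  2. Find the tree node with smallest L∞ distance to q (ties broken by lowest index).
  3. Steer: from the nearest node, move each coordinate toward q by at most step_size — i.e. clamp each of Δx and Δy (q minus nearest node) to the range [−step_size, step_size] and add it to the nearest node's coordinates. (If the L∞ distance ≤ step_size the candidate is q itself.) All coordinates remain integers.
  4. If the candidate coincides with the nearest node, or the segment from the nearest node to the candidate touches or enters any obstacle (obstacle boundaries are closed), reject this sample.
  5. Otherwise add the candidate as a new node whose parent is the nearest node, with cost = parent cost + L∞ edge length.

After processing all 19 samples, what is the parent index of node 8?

Parent of node 8: 7

1. q=(19,8) nearest=0 d=18 new=(3,4) → add node 1 parent=0 cost=2
2. q=(23,9) nearest=1 d=20 new=(5,6) → add node 2 parent=1 cost=4
3. q=(21,5) nearest=2 d=16 new=(7,5) → add node 3 parent=2 cost=6
4. q=(12,10) nearest=3 d=5 new=(9,7) → add node 4 parent=3 cost=8
5. q=(30,9) nearest=4 d=21 new=(11,9) → blocked by [11,13]×[6,12], reject
6. q=(11,18) nearest=4 d=11 new=(11,9) → blocked by [11,13]×[6,12], reject
7. q=(20,10) nearest=4 d=11 new=(11,9) → blocked by [11,13]×[6,12], reject
8. q=(21,14) nearest=4 d=12 new=(11,9) → blocked by [11,13]×[6,12], reject
9. q=(42,3) nearest=4 d=33 new=(11,5) → add node 5 parent=4 cost=10
10. q=(30,23) nearest=5 d=19 new=(13,7) → blocked by [11,13]×[6,12], reject
11. q=(16,24) nearest=4 d=17 new=(11,9) → blocked by [11,13]×[6,12], reject
12. q=(5,23) nearest=4 d=16 new=(7,9) → add node 6 parent=4 cost=10
13. q=(37,16) nearest=5 d=26 new=(13,7) → blocked by [11,13]×[6,12], reject
14. q=(17,3) nearest=5 d=6 new=(13,3) → add node 7 parent=5 cost=12
15. q=(29,5) nearest=7 d=16 new=(15,5) → add node 8 parent=7 cost=14
16. q=(44,21) nearest=8 d=29 new=(17,7) → add node 9 parent=8 cost=16
17. q=(18,14) nearest=9 d=7 new=(18,9) → add node 10 parent=9 cost=18
18. q=(29,11) nearest=10 d=11 new=(20,11) → add node 11 parent=10 cost=20
19. q=(31,3) nearest=11 d=11 new=(22,9) → add node 12 parent=11 cost=22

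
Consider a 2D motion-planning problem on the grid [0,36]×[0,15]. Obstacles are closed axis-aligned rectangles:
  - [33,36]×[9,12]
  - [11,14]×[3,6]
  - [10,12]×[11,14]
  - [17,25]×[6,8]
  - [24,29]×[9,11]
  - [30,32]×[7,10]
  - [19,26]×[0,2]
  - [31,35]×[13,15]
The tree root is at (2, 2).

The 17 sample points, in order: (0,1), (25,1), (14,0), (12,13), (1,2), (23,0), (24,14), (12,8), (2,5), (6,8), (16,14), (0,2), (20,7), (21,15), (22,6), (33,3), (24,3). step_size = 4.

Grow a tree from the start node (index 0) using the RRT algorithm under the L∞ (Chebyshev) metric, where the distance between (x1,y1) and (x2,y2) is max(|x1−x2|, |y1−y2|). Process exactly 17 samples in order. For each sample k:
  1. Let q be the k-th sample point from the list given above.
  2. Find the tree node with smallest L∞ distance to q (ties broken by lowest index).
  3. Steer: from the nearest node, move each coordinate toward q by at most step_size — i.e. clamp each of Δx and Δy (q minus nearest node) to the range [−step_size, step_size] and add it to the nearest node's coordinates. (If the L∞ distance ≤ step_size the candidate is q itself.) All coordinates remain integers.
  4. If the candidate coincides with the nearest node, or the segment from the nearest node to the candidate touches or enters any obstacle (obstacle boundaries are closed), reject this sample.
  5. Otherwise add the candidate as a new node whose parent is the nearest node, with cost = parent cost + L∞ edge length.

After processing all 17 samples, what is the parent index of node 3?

1. q=(0,1) nearest=0 d=2 new=(0,1) → add node 1 parent=0 cost=2
2. q=(25,1) nearest=0 d=23 new=(6,1) → add node 2 parent=0 cost=4
3. q=(14,0) nearest=2 d=8 new=(10,0) → add node 3 parent=2 cost=8
4. q=(12,13) nearest=0 d=11 new=(6,6) → add node 4 parent=0 cost=4
5. q=(1,2) nearest=0 d=1 new=(1,2) → add node 5 parent=0 cost=1
6. q=(23,0) nearest=3 d=13 new=(14,0) → add node 6 parent=3 cost=12
7. q=(24,14) nearest=3 d=14 new=(14,4) → blocked by [11,14]×[3,6], reject
8. q=(12,8) nearest=4 d=6 new=(10,8) → add node 7 parent=4 cost=8
9. q=(2,5) nearest=0 d=3 new=(2,5) → add node 8 parent=0 cost=3
10. q=(6,8) nearest=4 d=2 new=(6,8) → add node 9 parent=4 cost=6
11. q=(16,14) nearest=7 d=6 new=(14,12) → add node 10 parent=7 cost=12
12. q=(0,2) nearest=1 d=1 new=(0,2) → add node 11 parent=1 cost=3
13. q=(20,7) nearest=10 d=6 new=(18,8) → blocked by [17,25]×[6,8], reject
14. q=(21,15) nearest=10 d=7 new=(18,15) → add node 12 parent=10 cost=16
15. q=(22,6) nearest=6 d=8 new=(18,4) → add node 13 parent=6 cost=16
16. q=(33,3) nearest=12 d=15 new=(22,11) → add node 14 parent=12 cost=20
17. q=(24,3) nearest=13 d=6 new=(22,3) → add node 15 parent=13 cost=20

Parent of node 3: 2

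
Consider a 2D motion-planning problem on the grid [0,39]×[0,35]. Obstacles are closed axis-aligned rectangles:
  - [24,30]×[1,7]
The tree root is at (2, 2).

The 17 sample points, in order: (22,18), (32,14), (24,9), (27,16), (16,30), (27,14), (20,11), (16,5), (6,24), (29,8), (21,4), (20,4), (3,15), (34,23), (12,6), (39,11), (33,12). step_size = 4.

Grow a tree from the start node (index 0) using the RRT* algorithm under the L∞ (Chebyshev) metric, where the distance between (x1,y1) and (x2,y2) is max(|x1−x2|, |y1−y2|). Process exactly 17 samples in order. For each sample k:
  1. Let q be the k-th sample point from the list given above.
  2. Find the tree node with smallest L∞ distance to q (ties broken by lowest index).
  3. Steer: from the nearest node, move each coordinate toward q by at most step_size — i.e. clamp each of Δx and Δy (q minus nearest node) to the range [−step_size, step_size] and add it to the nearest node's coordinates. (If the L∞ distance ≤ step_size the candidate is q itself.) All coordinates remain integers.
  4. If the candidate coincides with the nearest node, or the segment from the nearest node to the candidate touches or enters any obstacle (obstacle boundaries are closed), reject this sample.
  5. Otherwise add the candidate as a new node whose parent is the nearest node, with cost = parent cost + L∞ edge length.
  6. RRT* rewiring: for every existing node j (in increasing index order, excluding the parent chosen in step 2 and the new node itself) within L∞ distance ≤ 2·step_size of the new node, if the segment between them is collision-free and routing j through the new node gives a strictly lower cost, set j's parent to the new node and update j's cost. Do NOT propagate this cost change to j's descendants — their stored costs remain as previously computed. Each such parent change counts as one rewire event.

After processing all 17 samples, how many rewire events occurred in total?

1. q=(22,18) nearest=0 d=20 new=(6,6) → add node 1 parent=0 cost=4
2. q=(32,14) nearest=1 d=26 new=(10,10) → add node 2 parent=1 cost=8
3. q=(24,9) nearest=2 d=14 new=(14,9) → add node 3 parent=2 cost=12
4. q=(27,16) nearest=3 d=13 new=(18,13) → add node 4 parent=3 cost=16
5. q=(16,30) nearest=4 d=17 new=(16,17) → add node 5 parent=4 cost=20
6. q=(27,14) nearest=4 d=9 new=(22,14) → add node 6 parent=4 cost=20
7. q=(20,11) nearest=4 d=2 new=(20,11) → add node 7 parent=4 cost=18
8. q=(16,5) nearest=3 d=4 new=(16,5) → add node 8 parent=3 cost=16
9. q=(6,24) nearest=5 d=10 new=(12,21) → add node 9 parent=5 cost=24
10. q=(29,8) nearest=6 d=7 new=(26,10) → add node 10 parent=6 cost=24
11. q=(21,4) nearest=8 d=5 new=(20,4) → add node 11 parent=8 cost=20
12. q=(20,4) nearest=11 d=0 → coincident, reject
13. q=(3,15) nearest=2 d=7 new=(6,14) → add node 12 parent=2 cost=12; rewire 9→12 (19<24)
14. q=(34,23) nearest=6 d=12 new=(26,18) → add node 13 parent=6 cost=24
15. q=(12,6) nearest=3 d=3 new=(12,6) → add node 14 parent=3 cost=15
16. q=(39,11) nearest=10 d=13 new=(30,11) → add node 15 parent=10 cost=28
17. q=(33,12) nearest=15 d=3 new=(33,12) → add node 16 parent=15 cost=31

Rewire events: 1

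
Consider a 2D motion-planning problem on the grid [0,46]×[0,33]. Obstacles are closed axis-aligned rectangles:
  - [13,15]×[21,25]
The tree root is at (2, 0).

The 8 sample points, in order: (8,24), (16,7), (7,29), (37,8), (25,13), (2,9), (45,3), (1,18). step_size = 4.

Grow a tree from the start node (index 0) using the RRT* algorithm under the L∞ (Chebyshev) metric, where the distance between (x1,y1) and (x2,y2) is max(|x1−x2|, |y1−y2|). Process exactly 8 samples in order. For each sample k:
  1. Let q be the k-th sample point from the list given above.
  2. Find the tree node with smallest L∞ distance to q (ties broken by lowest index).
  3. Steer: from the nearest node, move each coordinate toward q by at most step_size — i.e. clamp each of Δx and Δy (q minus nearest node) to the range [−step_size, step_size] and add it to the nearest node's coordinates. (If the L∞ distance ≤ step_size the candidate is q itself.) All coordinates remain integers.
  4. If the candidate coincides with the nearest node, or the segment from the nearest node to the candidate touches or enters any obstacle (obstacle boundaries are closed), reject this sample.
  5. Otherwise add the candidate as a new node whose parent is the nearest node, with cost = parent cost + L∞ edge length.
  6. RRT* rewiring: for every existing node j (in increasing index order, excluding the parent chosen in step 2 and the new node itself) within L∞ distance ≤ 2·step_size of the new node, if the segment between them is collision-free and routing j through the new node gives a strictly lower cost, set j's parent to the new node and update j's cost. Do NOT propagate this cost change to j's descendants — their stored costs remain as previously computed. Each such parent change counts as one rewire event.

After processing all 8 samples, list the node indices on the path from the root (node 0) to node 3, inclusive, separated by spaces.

Path: 0 1 2 3

1. q=(8,24) nearest=0 d=24 new=(6,4) → add node 1 parent=0 cost=4
2. q=(16,7) nearest=1 d=10 new=(10,7) → add node 2 parent=1 cost=8
3. q=(7,29) nearest=2 d=22 new=(7,11) → add node 3 parent=2 cost=12
4. q=(37,8) nearest=2 d=27 new=(14,8) → add node 4 parent=2 cost=12
5. q=(25,13) nearest=4 d=11 new=(18,12) → add node 5 parent=4 cost=16
6. q=(2,9) nearest=1 d=5 new=(2,8) → add node 6 parent=1 cost=8
7. q=(45,3) nearest=5 d=27 new=(22,8) → add node 7 parent=5 cost=20
8. q=(1,18) nearest=3 d=7 new=(3,15) → add node 8 parent=3 cost=16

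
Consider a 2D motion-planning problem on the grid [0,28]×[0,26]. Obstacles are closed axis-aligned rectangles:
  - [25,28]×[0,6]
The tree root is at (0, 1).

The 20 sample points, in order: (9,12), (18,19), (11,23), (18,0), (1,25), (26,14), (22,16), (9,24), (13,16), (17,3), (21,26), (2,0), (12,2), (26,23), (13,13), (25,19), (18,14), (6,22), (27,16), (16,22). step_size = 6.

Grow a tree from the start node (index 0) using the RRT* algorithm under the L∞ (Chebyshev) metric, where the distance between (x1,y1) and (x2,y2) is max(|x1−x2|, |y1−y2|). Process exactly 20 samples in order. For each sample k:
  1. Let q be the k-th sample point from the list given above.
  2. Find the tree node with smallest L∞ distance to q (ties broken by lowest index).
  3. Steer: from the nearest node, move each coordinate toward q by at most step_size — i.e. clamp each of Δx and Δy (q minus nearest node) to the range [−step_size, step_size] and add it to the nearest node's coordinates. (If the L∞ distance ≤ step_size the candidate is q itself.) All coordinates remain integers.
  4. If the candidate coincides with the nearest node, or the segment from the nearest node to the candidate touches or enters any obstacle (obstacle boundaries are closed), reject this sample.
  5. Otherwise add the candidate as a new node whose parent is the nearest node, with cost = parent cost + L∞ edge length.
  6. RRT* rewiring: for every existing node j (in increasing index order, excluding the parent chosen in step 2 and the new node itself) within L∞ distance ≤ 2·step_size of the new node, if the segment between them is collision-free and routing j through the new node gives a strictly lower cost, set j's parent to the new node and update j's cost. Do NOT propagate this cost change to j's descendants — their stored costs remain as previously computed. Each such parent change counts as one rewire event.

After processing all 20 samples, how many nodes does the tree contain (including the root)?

Node count: 20

1. q=(9,12) nearest=0 d=11 new=(6,7) → add node 1 parent=0 cost=6
2. q=(18,19) nearest=1 d=12 new=(12,13) → add node 2 parent=1 cost=12
3. q=(11,23) nearest=2 d=10 new=(11,19) → add node 3 parent=2 cost=18
4. q=(18,0) nearest=1 d=12 new=(12,1) → add node 4 parent=1 cost=12
5. q=(1,25) nearest=3 d=10 new=(5,25) → add node 5 parent=3 cost=24
6. q=(26,14) nearest=2 d=14 new=(18,14) → add node 6 parent=2 cost=18
7. q=(22,16) nearest=6 d=4 new=(22,16) → add node 7 parent=6 cost=22
8. q=(9,24) nearest=5 d=4 new=(9,24) → add node 8 parent=5 cost=28
9. q=(13,16) nearest=2 d=3 new=(13,16) → add node 9 parent=2 cost=15; rewire 8→9 (23<28)
10. q=(17,3) nearest=4 d=5 new=(17,3) → add node 10 parent=4 cost=17
11. q=(21,26) nearest=3 d=10 new=(17,25) → add node 11 parent=3 cost=24
12. q=(2,0) nearest=0 d=2 new=(2,0) → add node 12 parent=0 cost=2
13. q=(12,2) nearest=4 d=1 new=(12,2) → add node 13 parent=4 cost=13
14. q=(26,23) nearest=7 d=7 new=(26,22) → add node 14 parent=7 cost=28
15. q=(13,13) nearest=2 d=1 new=(13,13) → add node 15 parent=2 cost=13
16. q=(25,19) nearest=7 d=3 new=(25,19) → add node 16 parent=7 cost=25
17. q=(18,14) nearest=6 d=0 → coincident, reject
18. q=(6,22) nearest=5 d=3 new=(6,22) → add node 17 parent=5 cost=27
19. q=(27,16) nearest=16 d=3 new=(27,16) → add node 18 parent=16 cost=28
20. q=(16,22) nearest=11 d=3 new=(16,22) → add node 19 parent=11 cost=27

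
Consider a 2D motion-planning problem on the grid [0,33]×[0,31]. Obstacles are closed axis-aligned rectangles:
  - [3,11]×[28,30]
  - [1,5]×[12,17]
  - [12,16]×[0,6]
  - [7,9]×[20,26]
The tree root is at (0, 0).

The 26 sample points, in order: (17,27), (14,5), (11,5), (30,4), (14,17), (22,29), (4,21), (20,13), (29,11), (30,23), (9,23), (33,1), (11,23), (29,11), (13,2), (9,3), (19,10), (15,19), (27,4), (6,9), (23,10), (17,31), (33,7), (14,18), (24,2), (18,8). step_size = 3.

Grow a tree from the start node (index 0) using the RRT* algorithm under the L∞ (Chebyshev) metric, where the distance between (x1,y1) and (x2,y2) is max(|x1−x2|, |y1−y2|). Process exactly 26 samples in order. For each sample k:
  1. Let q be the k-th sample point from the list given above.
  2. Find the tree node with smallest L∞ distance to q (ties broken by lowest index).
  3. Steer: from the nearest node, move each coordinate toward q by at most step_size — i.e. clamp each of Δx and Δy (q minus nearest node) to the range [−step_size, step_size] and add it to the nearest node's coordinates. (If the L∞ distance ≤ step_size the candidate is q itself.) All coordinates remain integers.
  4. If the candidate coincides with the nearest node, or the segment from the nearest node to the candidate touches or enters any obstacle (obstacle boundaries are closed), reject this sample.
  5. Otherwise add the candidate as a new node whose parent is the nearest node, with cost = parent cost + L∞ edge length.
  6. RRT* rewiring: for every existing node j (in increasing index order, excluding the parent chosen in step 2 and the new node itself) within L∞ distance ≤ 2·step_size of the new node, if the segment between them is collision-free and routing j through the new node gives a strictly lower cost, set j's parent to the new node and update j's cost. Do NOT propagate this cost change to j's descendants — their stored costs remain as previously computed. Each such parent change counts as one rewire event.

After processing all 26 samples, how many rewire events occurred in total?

1. q=(17,27) nearest=0 d=27 new=(3,3) → add node 1 parent=0 cost=3
2. q=(14,5) nearest=1 d=11 new=(6,5) → add node 2 parent=1 cost=6
3. q=(11,5) nearest=2 d=5 new=(9,5) → add node 3 parent=2 cost=9
4. q=(30,4) nearest=3 d=21 new=(12,4) → blocked by [12,16]×[0,6], reject
5. q=(14,17) nearest=2 d=12 new=(9,8) → add node 4 parent=2 cost=9
6. q=(22,29) nearest=4 d=21 new=(12,11) → add node 5 parent=4 cost=12
7. q=(4,21) nearest=5 d=10 new=(9,14) → add node 6 parent=5 cost=15
8. q=(20,13) nearest=5 d=8 new=(15,13) → add node 7 parent=5 cost=15
9. q=(29,11) nearest=7 d=14 new=(18,11) → add node 8 parent=7 cost=18
10. q=(30,23) nearest=8 d=12 new=(21,14) → add node 9 parent=8 cost=21
11. q=(9,23) nearest=6 d=9 new=(9,17) → add node 10 parent=6 cost=18
12. q=(33,1) nearest=9 d=13 new=(24,11) → add node 11 parent=9 cost=24
13. q=(11,23) nearest=10 d=6 new=(11,20) → add node 12 parent=10 cost=21
14. q=(29,11) nearest=11 d=5 new=(27,11) → add node 13 parent=11 cost=27
15. q=(13,2) nearest=3 d=4 new=(12,2) → blocked by [12,16]×[0,6], reject
16. q=(9,3) nearest=3 d=2 new=(9,3) → add node 14 parent=3 cost=11
17. q=(19,10) nearest=8 d=1 new=(19,10) → add node 15 parent=8 cost=19
18. q=(15,19) nearest=12 d=4 new=(14,19) → add node 16 parent=12 cost=24
19. q=(27,4) nearest=11 d=7 new=(27,8) → add node 17 parent=11 cost=27
20. q=(6,9) nearest=4 d=3 new=(6,9) → add node 18 parent=4 cost=12
21. q=(23,10) nearest=11 d=1 new=(23,10) → add node 19 parent=11 cost=25
22. q=(17,31) nearest=12 d=11 new=(14,23) → add node 20 parent=12 cost=24
23. q=(33,7) nearest=13 d=6 new=(30,8) → add node 21 parent=13 cost=30
24. q=(14,18) nearest=16 d=1 new=(14,18) → add node 22 parent=16 cost=25
25. q=(24,2) nearest=17 d=6 new=(24,5) → add node 23 parent=17 cost=30
26. q=(18,8) nearest=15 d=2 new=(18,8) → add node 24 parent=15 cost=21; rewire 23→24 (27<30)

Rewire events: 1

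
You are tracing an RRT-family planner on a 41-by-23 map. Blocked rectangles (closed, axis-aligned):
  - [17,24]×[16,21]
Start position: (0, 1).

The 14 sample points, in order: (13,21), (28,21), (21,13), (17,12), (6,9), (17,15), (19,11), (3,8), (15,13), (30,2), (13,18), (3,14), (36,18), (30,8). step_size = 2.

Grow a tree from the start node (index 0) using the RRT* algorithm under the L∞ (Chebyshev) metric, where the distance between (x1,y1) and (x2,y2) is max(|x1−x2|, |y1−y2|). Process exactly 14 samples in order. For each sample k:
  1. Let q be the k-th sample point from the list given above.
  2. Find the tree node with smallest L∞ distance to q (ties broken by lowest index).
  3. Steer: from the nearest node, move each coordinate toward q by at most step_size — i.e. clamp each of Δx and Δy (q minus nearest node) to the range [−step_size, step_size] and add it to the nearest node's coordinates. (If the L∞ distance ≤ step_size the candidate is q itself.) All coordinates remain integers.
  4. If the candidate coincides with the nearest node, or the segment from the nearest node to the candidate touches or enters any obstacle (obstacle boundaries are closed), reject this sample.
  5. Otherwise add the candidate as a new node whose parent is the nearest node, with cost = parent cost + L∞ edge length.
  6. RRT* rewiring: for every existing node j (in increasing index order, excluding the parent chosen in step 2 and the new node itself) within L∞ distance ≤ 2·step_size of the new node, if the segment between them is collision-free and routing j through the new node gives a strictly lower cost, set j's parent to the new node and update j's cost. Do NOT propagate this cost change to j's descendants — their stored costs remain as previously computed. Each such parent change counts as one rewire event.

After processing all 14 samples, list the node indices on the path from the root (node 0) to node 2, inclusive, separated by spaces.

Path: 0 1 2

1. q=(13,21) nearest=0 d=20 new=(2,3) → add node 1 parent=0 cost=2
2. q=(28,21) nearest=1 d=26 new=(4,5) → add node 2 parent=1 cost=4
3. q=(21,13) nearest=2 d=17 new=(6,7) → add node 3 parent=2 cost=6
4. q=(17,12) nearest=3 d=11 new=(8,9) → add node 4 parent=3 cost=8
5. q=(6,9) nearest=3 d=2 new=(6,9) → add node 5 parent=3 cost=8
6. q=(17,15) nearest=4 d=9 new=(10,11) → add node 6 parent=4 cost=10
7. q=(19,11) nearest=6 d=9 new=(12,11) → add node 7 parent=6 cost=12
8. q=(3,8) nearest=2 d=3 new=(3,7) → add node 8 parent=2 cost=6
9. q=(15,13) nearest=7 d=3 new=(14,13) → add node 9 parent=7 cost=14
10. q=(30,2) nearest=9 d=16 new=(16,11) → add node 10 parent=9 cost=16
11. q=(13,18) nearest=9 d=5 new=(13,15) → add node 11 parent=9 cost=16
12. q=(3,14) nearest=4 d=5 new=(6,11) → add node 12 parent=4 cost=10
13. q=(36,18) nearest=10 d=20 new=(18,13) → add node 13 parent=10 cost=18
14. q=(30,8) nearest=13 d=12 new=(20,11) → add node 14 parent=13 cost=20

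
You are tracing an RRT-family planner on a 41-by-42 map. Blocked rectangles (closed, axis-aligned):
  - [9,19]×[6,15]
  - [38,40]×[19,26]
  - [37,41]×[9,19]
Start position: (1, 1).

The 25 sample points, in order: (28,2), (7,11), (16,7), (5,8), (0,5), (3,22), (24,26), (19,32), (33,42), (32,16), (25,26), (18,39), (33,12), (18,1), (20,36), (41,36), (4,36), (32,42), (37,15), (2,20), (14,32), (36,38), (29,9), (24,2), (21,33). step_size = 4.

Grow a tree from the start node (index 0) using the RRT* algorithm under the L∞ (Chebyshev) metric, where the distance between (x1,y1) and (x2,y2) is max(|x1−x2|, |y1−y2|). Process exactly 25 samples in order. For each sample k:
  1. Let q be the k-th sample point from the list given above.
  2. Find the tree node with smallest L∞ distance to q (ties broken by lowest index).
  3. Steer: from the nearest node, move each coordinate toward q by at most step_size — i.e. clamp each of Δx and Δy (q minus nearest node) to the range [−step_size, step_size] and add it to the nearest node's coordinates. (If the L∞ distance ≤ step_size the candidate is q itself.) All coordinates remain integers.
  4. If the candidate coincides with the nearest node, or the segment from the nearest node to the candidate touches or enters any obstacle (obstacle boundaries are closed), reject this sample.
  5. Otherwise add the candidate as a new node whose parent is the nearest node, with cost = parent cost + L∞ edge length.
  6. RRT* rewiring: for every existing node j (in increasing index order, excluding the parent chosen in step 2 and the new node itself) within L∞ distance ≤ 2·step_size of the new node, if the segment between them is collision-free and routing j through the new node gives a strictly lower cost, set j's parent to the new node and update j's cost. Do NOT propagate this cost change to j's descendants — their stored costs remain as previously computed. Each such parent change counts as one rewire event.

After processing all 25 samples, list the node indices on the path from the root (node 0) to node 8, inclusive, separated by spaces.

1. q=(28,2) nearest=0 d=27 new=(5,2) → add node 1 parent=0 cost=4
2. q=(7,11) nearest=1 d=9 new=(7,6) → add node 2 parent=1 cost=8
3. q=(16,7) nearest=2 d=9 new=(11,7) → blocked by [9,19]×[6,15], reject
4. q=(5,8) nearest=2 d=2 new=(5,8) → add node 3 parent=2 cost=10
5. q=(0,5) nearest=0 d=4 new=(0,5) → add node 4 parent=0 cost=4; rewire 3→4 (9<10)
6. q=(3,22) nearest=3 d=14 new=(3,12) → add node 5 parent=3 cost=13
7. q=(24,26) nearest=3 d=19 new=(9,12) → blocked by [9,19]×[6,15], reject
8. q=(19,32) nearest=5 d=20 new=(7,16) → add node 6 parent=5 cost=17
9. q=(33,42) nearest=6 d=26 new=(11,20) → add node 7 parent=6 cost=21
10. q=(32,16) nearest=7 d=21 new=(15,16) → add node 8 parent=7 cost=25
11. q=(25,26) nearest=8 d=10 new=(19,20) → add node 9 parent=8 cost=29
12. q=(18,39) nearest=7 d=19 new=(15,24) → add node 10 parent=7 cost=25
13. q=(33,12) nearest=9 d=14 new=(23,16) → add node 11 parent=9 cost=33
14. q=(18,1) nearest=2 d=11 new=(11,2) → add node 12 parent=2 cost=12
15. q=(20,36) nearest=10 d=12 new=(19,28) → add node 13 parent=10 cost=29
16. q=(41,36) nearest=11 d=20 new=(27,20) → add node 14 parent=11 cost=37
17. q=(4,36) nearest=10 d=12 new=(11,28) → add node 15 parent=10 cost=29
18. q=(32,42) nearest=13 d=14 new=(23,32) → add node 16 parent=13 cost=33
19. q=(37,15) nearest=14 d=10 new=(31,16) → add node 17 parent=14 cost=41
20. q=(2,20) nearest=6 d=5 new=(3,20) → add node 18 parent=6 cost=21
21. q=(14,32) nearest=15 d=4 new=(14,32) → add node 19 parent=15 cost=33
22. q=(36,38) nearest=16 d=13 new=(27,36) → add node 20 parent=16 cost=37
23. q=(29,9) nearest=11 d=7 new=(27,12) → add node 21 parent=11 cost=37
24. q=(24,2) nearest=21 d=10 new=(24,8) → add node 22 parent=21 cost=41
25. q=(21,33) nearest=16 d=2 new=(21,33) → add node 23 parent=16 cost=35

Path: 0 4 3 5 6 7 8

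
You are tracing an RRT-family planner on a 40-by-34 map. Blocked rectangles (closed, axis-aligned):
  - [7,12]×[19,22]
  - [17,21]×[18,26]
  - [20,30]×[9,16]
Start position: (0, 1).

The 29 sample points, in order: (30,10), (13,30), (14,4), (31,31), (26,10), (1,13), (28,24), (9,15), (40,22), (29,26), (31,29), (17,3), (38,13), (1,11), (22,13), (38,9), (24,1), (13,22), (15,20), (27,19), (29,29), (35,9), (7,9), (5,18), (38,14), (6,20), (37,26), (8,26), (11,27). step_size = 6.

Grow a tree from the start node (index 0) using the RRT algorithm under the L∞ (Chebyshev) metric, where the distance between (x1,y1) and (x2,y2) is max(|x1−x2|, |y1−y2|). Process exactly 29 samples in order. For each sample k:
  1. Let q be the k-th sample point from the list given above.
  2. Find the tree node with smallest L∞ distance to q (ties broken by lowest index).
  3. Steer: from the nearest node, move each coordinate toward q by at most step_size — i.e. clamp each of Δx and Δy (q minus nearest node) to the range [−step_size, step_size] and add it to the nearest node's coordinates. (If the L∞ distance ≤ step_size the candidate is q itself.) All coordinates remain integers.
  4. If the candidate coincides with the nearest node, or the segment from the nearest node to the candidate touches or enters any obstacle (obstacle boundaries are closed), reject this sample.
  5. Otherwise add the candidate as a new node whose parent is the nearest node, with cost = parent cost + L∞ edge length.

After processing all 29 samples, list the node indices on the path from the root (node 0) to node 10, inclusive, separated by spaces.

1. q=(30,10) nearest=0 d=30 new=(6,7) → add node 1 parent=0 cost=6
2. q=(13,30) nearest=1 d=23 new=(12,13) → add node 2 parent=1 cost=12
3. q=(14,4) nearest=1 d=8 new=(12,4) → add node 3 parent=1 cost=12
4. q=(31,31) nearest=2 d=19 new=(18,19) → blocked by [17,21]×[18,26], reject
5. q=(26,10) nearest=2 d=14 new=(18,10) → add node 4 parent=2 cost=18
6. q=(1,13) nearest=1 d=6 new=(1,13) → add node 5 parent=1 cost=12
7. q=(28,24) nearest=4 d=14 new=(24,16) → blocked by [20,30]×[9,16], reject
8. q=(9,15) nearest=2 d=3 new=(9,15) → add node 6 parent=2 cost=15
9. q=(40,22) nearest=4 d=22 new=(24,16) → blocked by [20,30]×[9,16], reject
10. q=(29,26) nearest=4 d=16 new=(24,16) → blocked by [20,30]×[9,16], reject
11. q=(31,29) nearest=2 d=19 new=(18,19) → blocked by [17,21]×[18,26], reject
12. q=(17,3) nearest=3 d=5 new=(17,3) → add node 7 parent=3 cost=17
13. q=(38,13) nearest=4 d=20 new=(24,13) → blocked by [20,30]×[9,16], reject
14. q=(1,11) nearest=5 d=2 new=(1,11) → add node 8 parent=5 cost=14
15. q=(22,13) nearest=4 d=4 new=(22,13) → blocked by [20,30]×[9,16], reject
16. q=(38,9) nearest=4 d=20 new=(24,9) → blocked by [20,30]×[9,16], reject
17. q=(24,1) nearest=7 d=7 new=(23,1) → add node 9 parent=7 cost=23
18. q=(13,22) nearest=6 d=7 new=(13,21) → blocked by [7,12]×[19,22], reject
19. q=(15,20) nearest=6 d=6 new=(15,20) → add node 10 parent=6 cost=21
20. q=(27,19) nearest=4 d=9 new=(24,16) → blocked by [20,30]×[9,16], reject
21. q=(29,29) nearest=10 d=14 new=(21,26) → blocked by [17,21]×[18,26], reject
22. q=(35,9) nearest=9 d=12 new=(29,7) → add node 11 parent=9 cost=29
23. q=(7,9) nearest=1 d=2 new=(7,9) → add node 12 parent=1 cost=8
24. q=(5,18) nearest=6 d=4 new=(5,18) → add node 13 parent=6 cost=19
25. q=(38,14) nearest=11 d=9 new=(35,13) → add node 14 parent=11 cost=35
26. q=(6,20) nearest=13 d=2 new=(6,20) → add node 15 parent=13 cost=21
27. q=(37,26) nearest=14 d=13 new=(37,19) → add node 16 parent=14 cost=41
28. q=(8,26) nearest=15 d=6 new=(8,26) → add node 17 parent=15 cost=27
29. q=(11,27) nearest=17 d=3 new=(11,27) → add node 18 parent=17 cost=30

Path: 0 1 2 6 10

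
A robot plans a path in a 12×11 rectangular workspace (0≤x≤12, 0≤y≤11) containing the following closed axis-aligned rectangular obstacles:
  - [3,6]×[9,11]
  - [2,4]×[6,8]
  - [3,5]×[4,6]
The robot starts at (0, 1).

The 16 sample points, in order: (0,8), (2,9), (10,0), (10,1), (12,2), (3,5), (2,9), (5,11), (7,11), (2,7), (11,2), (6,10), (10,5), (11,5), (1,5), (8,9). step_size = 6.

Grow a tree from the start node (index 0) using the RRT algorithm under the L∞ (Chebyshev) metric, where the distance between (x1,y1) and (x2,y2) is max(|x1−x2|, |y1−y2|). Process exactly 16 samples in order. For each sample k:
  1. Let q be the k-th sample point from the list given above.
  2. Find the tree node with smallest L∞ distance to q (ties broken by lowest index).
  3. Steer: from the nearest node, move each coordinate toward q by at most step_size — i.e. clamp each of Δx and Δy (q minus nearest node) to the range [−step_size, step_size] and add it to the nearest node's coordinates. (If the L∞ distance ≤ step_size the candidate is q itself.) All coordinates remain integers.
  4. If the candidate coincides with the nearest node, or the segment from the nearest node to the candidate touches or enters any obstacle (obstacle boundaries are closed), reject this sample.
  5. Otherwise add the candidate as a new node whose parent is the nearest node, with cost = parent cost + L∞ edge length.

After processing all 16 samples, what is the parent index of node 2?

1. q=(0,8) nearest=0 d=7 new=(0,7) → add node 1 parent=0 cost=6
2. q=(2,9) nearest=1 d=2 new=(2,9) → add node 2 parent=1 cost=8
3. q=(10,0) nearest=2 d=9 new=(8,3) → blocked by [2,4]×[6,8], reject
4. q=(10,1) nearest=2 d=8 new=(8,3) → blocked by [2,4]×[6,8], reject
5. q=(12,2) nearest=2 d=10 new=(8,3) → blocked by [2,4]×[6,8], reject
6. q=(3,5) nearest=1 d=3 new=(3,5) → blocked by [3,5]×[4,6], reject
7. q=(2,9) nearest=2 d=0 → coincident, reject
8. q=(5,11) nearest=2 d=3 new=(5,11) → blocked by [3,6]×[9,11], reject
9. q=(7,11) nearest=2 d=5 new=(7,11) → blocked by [3,6]×[9,11], reject
10. q=(2,7) nearest=1 d=2 new=(2,7) → blocked by [2,4]×[6,8], reject
11. q=(11,2) nearest=2 d=9 new=(8,3) → blocked by [2,4]×[6,8], reject
12. q=(6,10) nearest=2 d=4 new=(6,10) → blocked by [3,6]×[9,11], reject
13. q=(10,5) nearest=2 d=8 new=(8,5) → blocked by [2,4]×[6,8], reject
14. q=(11,5) nearest=2 d=9 new=(8,5) → blocked by [2,4]×[6,8], reject
15. q=(1,5) nearest=1 d=2 new=(1,5) → add node 3 parent=1 cost=8
16. q=(8,9) nearest=2 d=6 new=(8,9) → blocked by [3,6]×[9,11], reject

Parent of node 2: 1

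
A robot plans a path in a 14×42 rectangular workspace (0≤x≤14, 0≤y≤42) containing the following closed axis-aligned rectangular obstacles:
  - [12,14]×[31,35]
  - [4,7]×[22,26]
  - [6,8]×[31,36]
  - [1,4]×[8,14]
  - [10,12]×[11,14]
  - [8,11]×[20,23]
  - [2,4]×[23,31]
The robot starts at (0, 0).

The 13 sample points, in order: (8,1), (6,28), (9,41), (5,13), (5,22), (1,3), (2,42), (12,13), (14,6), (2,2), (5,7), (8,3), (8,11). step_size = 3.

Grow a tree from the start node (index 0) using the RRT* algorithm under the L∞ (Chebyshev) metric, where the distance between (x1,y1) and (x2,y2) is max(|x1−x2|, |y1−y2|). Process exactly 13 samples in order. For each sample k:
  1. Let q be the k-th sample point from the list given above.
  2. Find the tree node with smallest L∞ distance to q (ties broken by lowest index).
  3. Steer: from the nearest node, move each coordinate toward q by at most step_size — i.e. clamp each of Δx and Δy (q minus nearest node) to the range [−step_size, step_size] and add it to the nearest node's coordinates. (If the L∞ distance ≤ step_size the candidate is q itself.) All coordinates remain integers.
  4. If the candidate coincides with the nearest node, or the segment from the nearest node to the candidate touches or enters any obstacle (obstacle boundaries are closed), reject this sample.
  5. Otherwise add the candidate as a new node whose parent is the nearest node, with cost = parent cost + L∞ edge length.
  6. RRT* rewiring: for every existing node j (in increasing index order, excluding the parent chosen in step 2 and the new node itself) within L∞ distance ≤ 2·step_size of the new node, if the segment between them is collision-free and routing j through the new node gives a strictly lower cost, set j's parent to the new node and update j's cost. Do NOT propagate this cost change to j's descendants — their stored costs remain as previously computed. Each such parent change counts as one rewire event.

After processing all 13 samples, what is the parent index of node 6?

Parent of node 6: 1

1. q=(8,1) nearest=0 d=8 new=(3,1) → add node 1 parent=0 cost=3
2. q=(6,28) nearest=1 d=27 new=(6,4) → add node 2 parent=1 cost=6
3. q=(9,41) nearest=2 d=37 new=(9,7) → add node 3 parent=2 cost=9
4. q=(5,13) nearest=3 d=6 new=(6,10) → add node 4 parent=3 cost=12
5. q=(5,22) nearest=4 d=12 new=(5,13) → add node 5 parent=4 cost=15
6. q=(1,3) nearest=1 d=2 new=(1,3) → add node 6 parent=1 cost=5
7. q=(2,42) nearest=5 d=29 new=(2,16) → blocked by [1,4]×[8,14], reject
8. q=(12,13) nearest=3 d=6 new=(12,10) → add node 7 parent=3 cost=12
9. q=(14,6) nearest=7 d=4 new=(14,7) → add node 8 parent=7 cost=15
10. q=(2,2) nearest=1 d=1 new=(2,2) → add node 9 parent=1 cost=4
11. q=(5,7) nearest=2 d=3 new=(5,7) → add node 10 parent=2 cost=9
12. q=(8,3) nearest=2 d=2 new=(8,3) → add node 11 parent=2 cost=8; rewire 8→11 (14<15)
13. q=(8,11) nearest=4 d=2 new=(8,11) → add node 12 parent=4 cost=14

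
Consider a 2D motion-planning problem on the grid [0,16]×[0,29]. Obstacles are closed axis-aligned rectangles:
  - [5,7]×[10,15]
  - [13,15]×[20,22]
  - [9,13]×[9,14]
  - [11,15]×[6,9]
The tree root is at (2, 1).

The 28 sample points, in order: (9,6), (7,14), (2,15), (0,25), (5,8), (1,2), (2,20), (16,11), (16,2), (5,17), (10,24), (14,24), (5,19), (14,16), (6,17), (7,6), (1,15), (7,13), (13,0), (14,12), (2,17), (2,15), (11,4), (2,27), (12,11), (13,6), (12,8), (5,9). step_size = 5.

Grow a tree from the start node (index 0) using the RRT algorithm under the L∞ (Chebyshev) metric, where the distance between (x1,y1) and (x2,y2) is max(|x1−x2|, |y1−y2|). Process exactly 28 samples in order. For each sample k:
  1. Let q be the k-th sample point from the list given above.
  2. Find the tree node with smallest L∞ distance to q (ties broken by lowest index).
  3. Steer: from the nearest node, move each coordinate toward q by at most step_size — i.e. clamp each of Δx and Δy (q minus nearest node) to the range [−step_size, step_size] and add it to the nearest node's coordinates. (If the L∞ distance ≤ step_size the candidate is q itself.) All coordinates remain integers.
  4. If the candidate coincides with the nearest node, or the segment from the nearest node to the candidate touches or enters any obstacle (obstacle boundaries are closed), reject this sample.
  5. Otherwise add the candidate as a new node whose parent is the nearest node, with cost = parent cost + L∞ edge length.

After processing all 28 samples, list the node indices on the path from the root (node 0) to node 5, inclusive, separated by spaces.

1. q=(9,6) nearest=0 d=7 new=(7,6) → add node 1 parent=0 cost=5
2. q=(7,14) nearest=1 d=8 new=(7,11) → blocked by [5,7]×[10,15], reject
3. q=(2,15) nearest=1 d=9 new=(2,11) → add node 2 parent=1 cost=10
4. q=(0,25) nearest=2 d=14 new=(0,16) → add node 3 parent=2 cost=15
5. q=(5,8) nearest=1 d=2 new=(5,8) → add node 4 parent=1 cost=7
6. q=(1,2) nearest=0 d=1 new=(1,2) → add node 5 parent=0 cost=1
7. q=(2,20) nearest=3 d=4 new=(2,20) → add node 6 parent=3 cost=19
8. q=(16,11) nearest=1 d=9 new=(12,11) → blocked by [9,13]×[9,14], reject
9. q=(16,2) nearest=1 d=9 new=(12,2) → add node 7 parent=1 cost=10
10. q=(5,17) nearest=6 d=3 new=(5,17) → add node 8 parent=6 cost=22
11. q=(10,24) nearest=8 d=7 new=(10,22) → add node 9 parent=8 cost=27
12. q=(14,24) nearest=9 d=4 new=(14,24) → add node 10 parent=9 cost=31
13. q=(5,19) nearest=8 d=2 new=(5,19) → add node 11 parent=8 cost=24
14. q=(14,16) nearest=9 d=6 new=(14,17) → add node 12 parent=9 cost=32
15. q=(6,17) nearest=8 d=1 new=(6,17) → add node 13 parent=8 cost=23
16. q=(7,6) nearest=1 d=0 → coincident, reject
17. q=(1,15) nearest=3 d=1 new=(1,15) → add node 14 parent=3 cost=16
18. q=(7,13) nearest=8 d=4 new=(7,13) → blocked by [5,7]×[10,15], reject
19. q=(13,0) nearest=7 d=2 new=(13,0) → add node 15 parent=7 cost=12
20. q=(14,12) nearest=12 d=5 new=(14,12) → add node 16 parent=12 cost=37
21. q=(2,17) nearest=3 d=2 new=(2,17) → add node 17 parent=3 cost=17
22. q=(2,15) nearest=14 d=1 new=(2,15) → add node 18 parent=14 cost=17
23. q=(11,4) nearest=7 d=2 new=(11,4) → add node 19 parent=7 cost=12
24. q=(2,27) nearest=6 d=7 new=(2,25) → add node 20 parent=6 cost=24
25. q=(12,11) nearest=16 d=2 new=(12,11) → blocked by [9,13]×[9,14], reject
26. q=(13,6) nearest=19 d=2 new=(13,6) → blocked by [11,15]×[6,9], reject
27. q=(12,8) nearest=16 d=4 new=(12,8) → blocked by [9,13]×[9,14], reject
28. q=(5,9) nearest=4 d=1 new=(5,9) → add node 21 parent=4 cost=8

Path: 0 5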